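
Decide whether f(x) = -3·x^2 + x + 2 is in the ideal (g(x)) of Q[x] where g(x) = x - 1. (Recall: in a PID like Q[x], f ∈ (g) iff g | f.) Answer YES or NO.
In Q[x] the ideal (g) consists of all multiples of g, so f ∈ (g) iff g | f, i.e. iff the remainder of f on division by g is 0. Divide f by g (g is monic, so eliminate the leading term of the running remainder at each step):
  leading term -3·x^2: subtract (-3·x)·g(x) = -3·x^2 + 3·x, leaving 2 - 2·x
  leading term -2·x: subtract (-2)·g(x) = 2 - 2·x, leaving 0
The remainder is 0, so f(x) = g(x) · h(x) with h(x) = -3·x - 2. Hence g | f, i.e. f ∈ (g).

Final answer: YES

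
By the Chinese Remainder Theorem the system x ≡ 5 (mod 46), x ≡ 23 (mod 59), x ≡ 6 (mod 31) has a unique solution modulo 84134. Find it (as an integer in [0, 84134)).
x ≡ 15599 (mod 84134); the representative in [0, 84134) is 15599

The moduli 46, 59, 31 are pairwise coprime, so by the CRT there is a unique solution mod 46·59·31 = 84134.
Solve by successive substitution. Start with x ≡ 5 (mod 46).
  Combine with x ≡ 23 (mod 59): write x = 5 + 46·t and require 5 + 46·t ≡ 23 (mod 59), i.e. 46·t ≡ 23 − 5 ≡ 18 (mod 59). Since 46^(−1) ≡ 9 (mod 59), t ≡ 9·18 ≡ 44 (mod 59). So x ≡ 5 + 46·44 = 2029 (mod 2714).
  Combine with x ≡ 6 (mod 31): write x = 2029 + 2714·t and require 2029 + 2714·t ≡ 6 (mod 31), i.e. 2714·t ≡ 6 − 2029 ≡ 23 (mod 31). Since 2714^(−1) ≡ 11 (mod 31) (2714 ≡ 17 (mod 31)), t ≡ 11·23 ≡ 5 (mod 31). So x ≡ 2029 + 2714·5 = 15599 (mod 84134).
Unique solution in [0, 84134): x = 15599.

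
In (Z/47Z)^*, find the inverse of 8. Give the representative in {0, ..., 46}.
8^(−1) ≡ 6 (mod 47)

Apply the extended Euclidean algorithm to (47, 8), tracking rows (r, s, t) with s·47 + t·8 = r. Each division r_prev = q·r_cur + r_new produces the new row as (previous row) − q·(current row):
  row A: (47, 1, 0)   [1·47 + 0·8 = 47]
  row B: (8, 0, 1)   [0·47 + 1·8 = 8]
  47 = 5·8 + 7   → row C = row A − 5·row B = (7, 1, −5)   [check: 1·47 − 5·8 = 7]
  8 = 1·7 + 1   → row D = row B − 1·row C = (1, −1, 6)   [check: −1·47 + 6·8 = 1]
  7 = 7·1 + 0   → remainder 0, stop. gcd = 1 (last nonzero row D).
The gcd is 1, so 8 is invertible mod 47. The last nonzero row gives −1·47 + 6·8 = 1, so t = 6. So 8^(−1) ≡ 6 (mod 47). Verify: 8 · 6 = 48 ≡ 1 (mod 47). ✓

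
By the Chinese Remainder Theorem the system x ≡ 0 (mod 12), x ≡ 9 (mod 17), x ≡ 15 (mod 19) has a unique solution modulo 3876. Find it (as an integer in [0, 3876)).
x ≡ 1896 (mod 3876); the representative in [0, 3876) is 1896

The moduli 12, 17, 19 are pairwise coprime, so by the CRT there is a unique solution mod 12·17·19 = 3876.
Solve by successive substitution. Start with x ≡ 0 (mod 12).
  Combine with x ≡ 9 (mod 17): write x = 12·t and require 12·t ≡ 9 (mod 17). Since 12^(−1) ≡ 10 (mod 17), t ≡ 10·9 ≡ 5 (mod 17). So x ≡ 12·5 = 60 (mod 204).
  Combine with x ≡ 15 (mod 19): write x = 60 + 204·t and require 60 + 204·t ≡ 15 (mod 19), i.e. 204·t ≡ 15 − 60 ≡ 12 (mod 19). Since 204^(−1) ≡ 15 (mod 19) (204 ≡ 14 (mod 19)), t ≡ 15·12 ≡ 9 (mod 19). So x ≡ 60 + 204·9 = 1896 (mod 3876).
Unique solution in [0, 3876): x = 1896.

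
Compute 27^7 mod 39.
Use repeated squaring. Binary(7) = 111. Walk through the bits of the exponent 7 left-to-right: at each bit after the leading one, square the running value, then multiply by 27 if the bit is 1 (always reducing mod 39):
  bit 1 = 1 (leading): start with 27.
  bit 2 = 1: square 27^2 = 729 ≡ 27; bit is 1, so multiply 27·27 = 729 ≡ 27 (mod 39).
  bit 3 = 1: square 27^2 = 729 ≡ 27; bit is 1, so multiply 27·27 = 729 ≡ 27 (mod 39).
Final value: 27^7 ≡ 27 (mod 39).

Final answer: 27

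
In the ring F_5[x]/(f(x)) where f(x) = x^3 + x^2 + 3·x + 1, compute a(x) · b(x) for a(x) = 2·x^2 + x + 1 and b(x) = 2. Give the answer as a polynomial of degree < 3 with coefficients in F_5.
Multiply as integer polynomials: a · b = 4·x^2 + 2·x + 2. Reducing coefficients mod 5: a · b ≡ 4·x^2 + 2·x + 2. This already has degree < 3, so no reduction by f is needed. Hence a · b ≡ 4·x^2 + 2·x + 2 in F_5[x]/(f).

Final answer: a · b ≡ 4·x^2 + 2·x + 2 (mod f(x))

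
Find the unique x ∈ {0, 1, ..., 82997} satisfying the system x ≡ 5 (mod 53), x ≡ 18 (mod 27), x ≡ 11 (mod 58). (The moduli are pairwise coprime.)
The moduli 53, 27, 58 are pairwise coprime, so by the CRT there is a unique solution mod 53·27·58 = 82998.
Solve by successive substitution. Start with x ≡ 5 (mod 53).
  Combine with x ≡ 18 (mod 27): write x = 5 + 53·t and require 5 + 53·t ≡ 18 (mod 27), i.e. 53·t ≡ 18 − 5 ≡ 13 (mod 27). Since 53^(−1) ≡ 26 (mod 27) (53 ≡ 26 (mod 27)), t ≡ 26·13 ≡ 14 (mod 27). So x ≡ 5 + 53·14 = 747 (mod 1431).
  Combine with x ≡ 11 (mod 58): write x = 747 + 1431·t and require 747 + 1431·t ≡ 11 (mod 58), i.e. 1431·t ≡ 11 − 747 ≡ 18 (mod 58). Since 1431^(−1) ≡ 3 (mod 58) (1431 ≡ 39 (mod 58)), t ≡ 3·18 ≡ 54 (mod 58). So x ≡ 747 + 1431·54 = 78021 (mod 82998).
Unique solution in [0, 82998): x = 78021.

Final answer: x ≡ 78021 (mod 82998); the representative in [0, 82998) is 78021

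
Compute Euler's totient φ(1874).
φ is multiplicative, with φ(p^e) = p^e − p^(e−1). Factorise 1874 = 2 · 937. Then
  φ(1874) = (2 − 1) · (937 − 1) = 1 · 936 = 936.

Final answer: φ(1874) = 936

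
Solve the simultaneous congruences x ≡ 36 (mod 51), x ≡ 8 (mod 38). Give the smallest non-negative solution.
The moduli 51, 38 are pairwise coprime, so by the CRT there is a unique solution mod 51·38 = 1938.
Solve by successive substitution. Start with x ≡ 36 (mod 51).
  Combine with x ≡ 8 (mod 38): write x = 36 + 51·t and require 36 + 51·t ≡ 8 (mod 38), i.e. 51·t ≡ 8 − 36 ≡ 10 (mod 38). Since 51^(−1) ≡ 3 (mod 38) (51 ≡ 13 (mod 38)), t ≡ 3·10 ≡ 30 (mod 38). So x ≡ 36 + 51·30 = 1566 (mod 1938).
Unique solution in [0, 1938): x = 1566.

Final answer: x ≡ 1566 (mod 1938); the representative in [0, 1938) is 1566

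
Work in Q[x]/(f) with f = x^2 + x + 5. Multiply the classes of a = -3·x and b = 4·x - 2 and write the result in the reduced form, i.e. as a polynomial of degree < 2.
a · b ≡ 18·x + 60 (mod f(x))

First multiply in Q[x] without reducing: a · b = -12·x^2 + 6·x. Now divide by f(x) = x^2 + x + 5, eliminating the leading term at each step:
  leading term -12·x^2: subtract (-12)·f(x) = -12·x^2 - 12·x - 60, leaving 18·x + 60
The degree is now < 2, so this is the remainder. Hence a · b ≡ 18·x + 60 in Q[x]/(f).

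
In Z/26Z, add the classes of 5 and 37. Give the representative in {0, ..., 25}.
16

Reduce the summands first: 37 ≡ 11 (mod 26), so 5 + 37 ≡ 5 + 11 (mod 26). 5 + 11 = 16; 16 = 0·26 + 16, so (5 + 37) mod 26 = 16.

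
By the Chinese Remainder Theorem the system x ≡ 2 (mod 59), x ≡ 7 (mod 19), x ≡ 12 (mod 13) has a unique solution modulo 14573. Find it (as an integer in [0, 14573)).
The moduli 59, 19, 13 are pairwise coprime, so by the CRT there is a unique solution mod 59·19·13 = 14573.
Solve by successive substitution. Start with x ≡ 2 (mod 59).
  Combine with x ≡ 7 (mod 19): write x = 2 + 59·t and require 2 + 59·t ≡ 7 (mod 19), i.e. 59·t ≡ 7 − 2 ≡ 5 (mod 19). Since 59^(−1) ≡ 10 (mod 19) (59 ≡ 2 (mod 19)), t ≡ 10·5 ≡ 12 (mod 19). So x ≡ 2 + 59·12 = 710 (mod 1121).
  Combine with x ≡ 12 (mod 13): write x = 710 + 1121·t and require 710 + 1121·t ≡ 12 (mod 13), i.e. 1121·t ≡ 12 − 710 ≡ 4 (mod 13). Since 1121^(−1) ≡ 9 (mod 13) (1121 ≡ 3 (mod 13)), t ≡ 9·4 ≡ 10 (mod 13). So x ≡ 710 + 1121·10 = 11920 (mod 14573).
Unique solution in [0, 14573): x = 11920.

Final answer: x ≡ 11920 (mod 14573); the representative in [0, 14573) is 11920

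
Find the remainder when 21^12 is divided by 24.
9

Use repeated squaring. Binary(12) = 1100. Walk through the bits of the exponent 12 left-to-right: at each bit after the leading one, square the running value, then multiply by 21 if the bit is 1 (always reducing mod 24):
  bit 1 = 1 (leading): start with 21.
  bit 2 = 1: square 21^2 = 441 ≡ 9; bit is 1, so multiply 9·21 = 189 ≡ 21 (mod 24).
  bit 3 = 0: square 21^2 = 441 ≡ 9 (mod 24).
  bit 4 = 0: square 9^2 = 81 ≡ 9 (mod 24).
Final value: 21^12 ≡ 9 (mod 24).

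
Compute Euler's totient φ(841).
φ(841) = 812

φ is multiplicative, with φ(p^e) = p^e − p^(e−1). Factorise 841 = 29^2. Then
  φ(841) = (29^2 − 29^1) = 812 = 812.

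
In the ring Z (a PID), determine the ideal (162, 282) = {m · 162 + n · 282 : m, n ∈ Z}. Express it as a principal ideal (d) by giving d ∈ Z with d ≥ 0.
(162, 282) = (6); d = 6

In the PID Z, (a, b) is generated by gcd(a, b). Compute gcd(282, 162) with the extended Euclidean algorithm, tracking rows (r, s, t) with s·282 + t·162 = r:
  row A: (282, 1, 0)   [1·282 + 0·162 = 282]
  row B: (162, 0, 1)   [0·282 + 1·162 = 162]
  282 = 1·162 + 120   → row C = row A − 1·row B = (120, 1, −1)   [check: 1·282 − 1·162 = 120]
  162 = 1·120 + 42   → row D = row B − 1·row C = (42, −1, 2)   [check: −1·282 + 2·162 = 42]
  120 = 2·42 + 36   → row E = row C − 2·row D = (36, 3, −5)   [check: 3·282 − 5·162 = 36]
  42 = 1·36 + 6   → row F = row D − 1·row E = (6, −4, 7)   [check: −4·282 + 7·162 = 6]
  36 = 6·6 + 0   → remainder 0, stop. gcd = 6 (last nonzero row F).
So gcd(162, 282) = 6, with Bézout identity −4·282 + 7·162 = 6. Containment (⊇): the Bézout identity exhibits 6 as an element of (162, 282), giving (6) ⊆ (162, 282). Containment (⊆): since 6 | 162 and 6 | 282 (162 = 6·27, 282 = 6·47), every Z-linear combination of 162 and 282 is divisible by 6, so (162, 282) ⊆ (6). Therefore (162, 282) = (6), d = 6.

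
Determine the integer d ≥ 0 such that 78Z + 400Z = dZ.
(78, 400) = (2); d = 2

In the PID Z, (a, b) is generated by gcd(a, b). Compute gcd(400, 78) with the extended Euclidean algorithm, tracking rows (r, s, t) with s·400 + t·78 = r:
  row A: (400, 1, 0)   [1·400 + 0·78 = 400]
  row B: (78, 0, 1)   [0·400 + 1·78 = 78]
  400 = 5·78 + 10   → row C = row A − 5·row B = (10, 1, −5)   [check: 1·400 − 5·78 = 10]
  78 = 7·10 + 8   → row D = row B − 7·row C = (8, −7, 36)   [check: −7·400 + 36·78 = 8]
  10 = 1·8 + 2   → row E = row C − 1·row D = (2, 8, −41)   [check: 8·400 − 41·78 = 2]
  8 = 4·2 + 0   → remainder 0, stop. gcd = 2 (last nonzero row E).
So gcd(78, 400) = 2, with Bézout identity 8·400 − 41·78 = 2. Containment (⊇): the Bézout identity exhibits 2 as an element of (78, 400), giving (2) ⊆ (78, 400). Containment (⊆): since 2 | 78 and 2 | 400 (78 = 2·39, 400 = 2·200), every Z-linear combination of 78 and 400 is divisible by 2, so (78, 400) ⊆ (2). Therefore (78, 400) = (2), d = 2.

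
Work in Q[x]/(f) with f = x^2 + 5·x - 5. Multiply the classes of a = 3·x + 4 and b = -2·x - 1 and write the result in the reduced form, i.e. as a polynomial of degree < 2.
First multiply in Q[x] without reducing: a · b = -6·x^2 - 11·x - 4. Now divide by f(x) = x^2 + 5·x - 5, eliminating the leading term at each step:
  leading term -6·x^2: subtract (-6)·f(x) = -6·x^2 - 30·x + 30, leaving 19·x - 34
The degree is now < 2, so this is the remainder. Hence a · b ≡ 19·x - 34 in Q[x]/(f).

Final answer: a · b ≡ 19·x - 34 (mod f(x))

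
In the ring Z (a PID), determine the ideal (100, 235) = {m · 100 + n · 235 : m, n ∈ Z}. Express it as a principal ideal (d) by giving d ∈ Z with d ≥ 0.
In the PID Z, (a, b) is generated by gcd(a, b). Compute gcd(235, 100) with the extended Euclidean algorithm, tracking rows (r, s, t) with s·235 + t·100 = r:
  row A: (235, 1, 0)   [1·235 + 0·100 = 235]
  row B: (100, 0, 1)   [0·235 + 1·100 = 100]
  235 = 2·100 + 35   → row C = row A − 2·row B = (35, 1, −2)   [check: 1·235 − 2·100 = 35]
  100 = 2·35 + 30   → row D = row B − 2·row C = (30, −2, 5)   [check: −2·235 + 5·100 = 30]
  35 = 1·30 + 5   → row E = row C − 1·row D = (5, 3, −7)   [check: 3·235 − 7·100 = 5]
  30 = 6·5 + 0   → remainder 0, stop. gcd = 5 (last nonzero row E).
So gcd(100, 235) = 5, with Bézout identity 3·235 − 7·100 = 5. Containment (⊇): the Bézout identity exhibits 5 as an element of (100, 235), giving (5) ⊆ (100, 235). Containment (⊆): since 5 | 100 and 5 | 235 (100 = 5·20, 235 = 5·47), every Z-linear combination of 100 and 235 is divisible by 5, so (100, 235) ⊆ (5). Therefore (100, 235) = (5), d = 5.

Final answer: (100, 235) = (5); d = 5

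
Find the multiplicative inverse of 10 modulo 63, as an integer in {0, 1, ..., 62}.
10^(−1) ≡ 19 (mod 63)

Apply the extended Euclidean algorithm to (63, 10), tracking rows (r, s, t) with s·63 + t·10 = r. Each division r_prev = q·r_cur + r_new produces the new row as (previous row) − q·(current row):
  row A: (63, 1, 0)   [1·63 + 0·10 = 63]
  row B: (10, 0, 1)   [0·63 + 1·10 = 10]
  63 = 6·10 + 3   → row C = row A − 6·row B = (3, 1, −6)   [check: 1·63 − 6·10 = 3]
  10 = 3·3 + 1   → row D = row B − 3·row C = (1, −3, 19)   [check: −3·63 + 19·10 = 1]
  3 = 3·1 + 0   → remainder 0, stop. gcd = 1 (last nonzero row D).
The gcd is 1, so 10 is invertible mod 63. The last nonzero row gives −3·63 + 19·10 = 1, so t = 19. So 10^(−1) ≡ 19 (mod 63). Verify: 10 · 19 = 190 ≡ 1 (mod 63). ✓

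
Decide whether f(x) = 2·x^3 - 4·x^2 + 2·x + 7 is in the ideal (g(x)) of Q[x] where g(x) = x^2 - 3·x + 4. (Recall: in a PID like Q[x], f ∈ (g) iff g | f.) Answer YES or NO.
In Q[x] the ideal (g) consists of all multiples of g, so f ∈ (g) iff g | f, i.e. iff the remainder of f on division by g is 0. Divide f by g (g is monic, so eliminate the leading term of the running remainder at each step):
  leading term 2·x^3: subtract (2·x)·g(x) = 2·x^3 - 6·x^2 + 8·x, leaving 2·x^2 - 6·x + 7
  leading term 2·x^2: subtract (2)·g(x) = 2·x^2 - 6·x + 8, leaving -1
The remainder r(x) = -1 ≠ 0 (and deg r < deg g), so g ∤ f, i.e. f ∉ (g).

Final answer: NO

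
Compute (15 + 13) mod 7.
0

Reduce the summands first: 15 ≡ 1, 13 ≡ 6 (mod 7), so 15 + 13 ≡ 1 + 6 (mod 7). 1 + 6 = 7; 7 = 1·7 + 0, so (15 + 13) mod 7 = 0.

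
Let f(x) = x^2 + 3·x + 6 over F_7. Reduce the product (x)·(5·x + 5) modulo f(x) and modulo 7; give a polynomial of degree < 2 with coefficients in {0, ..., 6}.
a · b ≡ 4·x + 5 (mod f(x))

Multiply as integer polynomials: a · b = 5·x^2 + 5·x. Reducing coefficients mod 7: a · b ≡ 5·x^2 + 5·x. Now divide by f(x) = x^2 + 3·x + 6 in F_7[x], eliminating the leading term at each step:
  leading term 5·x^2: subtract (5)·f(x) = 5·x^2 + x + 2, leaving 4·x + 5 (coefficients mod 7)
The degree is now < 2, so this is the remainder. Hence a · b ≡ 4·x + 5 in F_7[x]/(f).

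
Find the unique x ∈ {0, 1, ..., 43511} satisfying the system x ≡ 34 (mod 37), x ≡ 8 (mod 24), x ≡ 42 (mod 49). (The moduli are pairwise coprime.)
The moduli 37, 24, 49 are pairwise coprime, so by the CRT there is a unique solution mod 37·24·49 = 43512.
Solve by successive substitution. Start with x ≡ 34 (mod 37).
  Combine with x ≡ 8 (mod 24): write x = 34 + 37·t and require 34 + 37·t ≡ 8 (mod 24), i.e. 37·t ≡ 8 − 34 ≡ 22 (mod 24). Since 37^(−1) ≡ 13 (mod 24) (37 ≡ 13 (mod 24)), t ≡ 13·22 ≡ 22 (mod 24). So x ≡ 34 + 37·22 = 848 (mod 888).
  Combine with x ≡ 42 (mod 49): write x = 848 + 888·t and require 848 + 888·t ≡ 42 (mod 49), i.e. 888·t ≡ 42 − 848 ≡ 27 (mod 49). Since 888^(−1) ≡ 41 (mod 49) (888 ≡ 6 (mod 49)), t ≡ 41·27 ≡ 29 (mod 49). So x ≡ 848 + 888·29 = 26600 (mod 43512).
Unique solution in [0, 43512): x = 26600.

Final answer: x ≡ 26600 (mod 43512); the representative in [0, 43512) is 26600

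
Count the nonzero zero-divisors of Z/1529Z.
In Z/1529Z each nonzero element is either a unit (gcd with 1529 is 1) or a zero-divisor (gcd > 1). The number of units is φ(1529): factorise 1529 = 11 · 139, so φ(1529) = (11 − 1) · (139 − 1) = 10 · 138 = 1380. The nonzero elements number 1529 − 1 = 1528. Hence the nonzero zero-divisors number 1528 − 1380 = 148.

Final answer: Z/1529Z has 148 nonzero zero-divisors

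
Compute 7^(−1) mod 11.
7^(−1) ≡ 8 (mod 11)

Apply the extended Euclidean algorithm to (11, 7), tracking rows (r, s, t) with s·11 + t·7 = r. Each division r_prev = q·r_cur + r_new produces the new row as (previous row) − q·(current row):
  row A: (11, 1, 0)   [1·11 + 0·7 = 11]
  row B: (7, 0, 1)   [0·11 + 1·7 = 7]
  11 = 1·7 + 4   → row C = row A − 1·row B = (4, 1, −1)   [check: 1·11 − 1·7 = 4]
  7 = 1·4 + 3   → row D = row B − 1·row C = (3, −1, 2)   [check: −1·11 + 2·7 = 3]
  4 = 1·3 + 1   → row E = row C − 1·row D = (1, 2, −3)   [check: 2·11 − 3·7 = 1]
  3 = 3·1 + 0   → remainder 0, stop. gcd = 1 (last nonzero row E).
The gcd is 1, so 7 is invertible mod 11. The last nonzero row gives 2·11 − 3·7 = 1, so t = −3. So 7^(−1) ≡ −3 ≡ 8 (mod 11). Verify: 7 · 8 = 56 ≡ 1 (mod 11). ✓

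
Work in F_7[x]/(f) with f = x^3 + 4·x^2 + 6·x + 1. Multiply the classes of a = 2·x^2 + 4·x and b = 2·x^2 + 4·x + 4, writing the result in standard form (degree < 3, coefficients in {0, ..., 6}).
a · b ≡ 5·x (mod f(x))

Multiply as integer polynomials: a · b = 4·x^4 + 16·x^3 + 24·x^2 + 16·x. Reducing coefficients mod 7: a · b ≡ 4·x^4 + 2·x^3 + 3·x^2 + 2·x. Now divide by f(x) = x^3 + 4·x^2 + 6·x + 1 in F_7[x], eliminating the leading term at each step:
  leading term 4·x^4: subtract (4·x)·f(x) = 4·x^4 + 2·x^3 + 3·x^2 + 4·x, leaving 5·x (coefficients mod 7)
The degree is now < 3, so this is the remainder. Hence a · b ≡ 5·x in F_7[x]/(f).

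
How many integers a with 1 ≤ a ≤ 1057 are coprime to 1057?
900

The number of a ∈ {1, ..., 1057} with gcd(a, 1057) = 1 is by definition Euler's totient φ(1057). φ is multiplicative, with φ(p^e) = p^e − p^(e−1). Factorise 1057 = 7 · 151. Then
  φ(1057) = (7 − 1) · (151 − 1) = 6 · 150 = 900.
So there are 900 such integers.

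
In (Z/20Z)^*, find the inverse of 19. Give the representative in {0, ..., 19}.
Apply the extended Euclidean algorithm to (20, 19), tracking rows (r, s, t) with s·20 + t·19 = r. Each division r_prev = q·r_cur + r_new produces the new row as (previous row) − q·(current row):
  row A: (20, 1, 0)   [1·20 + 0·19 = 20]
  row B: (19, 0, 1)   [0·20 + 1·19 = 19]
  20 = 1·19 + 1   → row C = row A − 1·row B = (1, 1, −1)   [check: 1·20 − 1·19 = 1]
  19 = 19·1 + 0   → remainder 0, stop. gcd = 1 (last nonzero row C).
The gcd is 1, so 19 is invertible mod 20. The last nonzero row gives 1·20 − 1·19 = 1, so t = −1. So 19^(−1) ≡ −1 ≡ 19 (mod 20). Verify: 19 · 19 = 361 ≡ 1 (mod 20). ✓

Final answer: 19^(−1) ≡ 19 (mod 20)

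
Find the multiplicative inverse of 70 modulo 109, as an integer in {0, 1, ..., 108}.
70^(−1) ≡ 95 (mod 109)

Apply the extended Euclidean algorithm to (109, 70), tracking rows (r, s, t) with s·109 + t·70 = r. Each division r_prev = q·r_cur + r_new produces the new row as (previous row) − q·(current row):
  row A: (109, 1, 0)   [1·109 + 0·70 = 109]
  row B: (70, 0, 1)   [0·109 + 1·70 = 70]
  109 = 1·70 + 39   → row C = row A − 1·row B = (39, 1, −1)   [check: 1·109 − 1·70 = 39]
  70 = 1·39 + 31   → row D = row B − 1·row C = (31, −1, 2)   [check: −1·109 + 2·70 = 31]
  39 = 1·31 + 8   → row E = row C − 1·row D = (8, 2, −3)   [check: 2·109 − 3·70 = 8]
  31 = 3·8 + 7   → row F = row D − 3·row E = (7, −7, 11)   [check: −7·109 + 11·70 = 7]
  8 = 1·7 + 1   → row G = row E − 1·row F = (1, 9, −14)   [check: 9·109 − 14·70 = 1]
  7 = 7·1 + 0   → remainder 0, stop. gcd = 1 (last nonzero row G).
The gcd is 1, so 70 is invertible mod 109. The last nonzero row gives 9·109 − 14·70 = 1, so t = −14. So 70^(−1) ≡ −14 ≡ 95 (mod 109). Verify: 70 · 95 = 6650 ≡ 1 (mod 109). ✓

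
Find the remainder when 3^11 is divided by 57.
48

Use repeated squaring. Binary(11) = 1011. Walk through the bits of the exponent 11 left-to-right: at each bit after the leading one, square the running value, then multiply by 3 if the bit is 1 (always reducing mod 57):
  bit 1 = 1 (leading): start with 3.
  bit 2 = 0: square 3^2 = 9 (mod 57).
  bit 3 = 1: square 9^2 = 81 ≡ 24; bit is 1, so multiply 24·3 = 72 ≡ 15 (mod 57).
  bit 4 = 1: square 15^2 = 225 ≡ 54; bit is 1, so multiply 54·3 = 162 ≡ 48 (mod 57).
Final value: 3^11 ≡ 48 (mod 57).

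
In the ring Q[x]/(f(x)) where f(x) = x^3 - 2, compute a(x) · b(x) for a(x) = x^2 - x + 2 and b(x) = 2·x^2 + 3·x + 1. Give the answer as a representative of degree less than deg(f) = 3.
First multiply in Q[x] without reducing: a · b = 2·x^4 + x^3 + 2·x^2 + 5·x + 2. Now divide by f(x) = x^3 - 2, eliminating the leading term at each step:
  leading term 2·x^4: subtract (2·x)·f(x) = 2·x^4 - 4·x, leaving x^3 + 2·x^2 + 9·x + 2
  leading term x^3: subtract (1)·f(x) = x^3 - 2, leaving 2·x^2 + 9·x + 4
The degree is now < 3, so this is the remainder. Hence a · b ≡ 2·x^2 + 9·x + 4 in Q[x]/(f).

Final answer: a · b ≡ 2·x^2 + 9·x + 4 (mod f(x))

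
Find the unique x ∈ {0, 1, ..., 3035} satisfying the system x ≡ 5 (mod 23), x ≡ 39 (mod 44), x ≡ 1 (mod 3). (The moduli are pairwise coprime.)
x ≡ 787 (mod 3036); the representative in [0, 3036) is 787

The moduli 23, 44, 3 are pairwise coprime, so by the CRT there is a unique solution mod 23·44·3 = 3036.
Solve by successive substitution. Start with x ≡ 5 (mod 23).
  Combine with x ≡ 39 (mod 44): write x = 5 + 23·t and require 5 + 23·t ≡ 39 (mod 44), i.e. 23·t ≡ 39 − 5 ≡ 34 (mod 44). Since 23^(−1) ≡ 23 (mod 44), t ≡ 23·34 ≡ 34 (mod 44). So x ≡ 5 + 23·34 = 787 (mod 1012).
  Combine with x ≡ 1 (mod 3): write x = 787 + 1012·t and require 787 + 1012·t ≡ 1 (mod 3), i.e. 1012·t ≡ 1 − 787 ≡ 0 (mod 3). Since 1012^(−1) ≡ 1 (mod 3) (1012 ≡ 1 (mod 3)), t ≡ 1·0 ≡ 0 (mod 3). So x ≡ 787 + 1012·0 = 787 (mod 3036).
Unique solution in [0, 3036): x = 787.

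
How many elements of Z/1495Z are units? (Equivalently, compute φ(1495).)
An element a ∈ Z/1495Z is a unit iff gcd(a, 1495) = 1, so the number of units is φ(1495). φ is multiplicative, with φ(p^e) = p^e − p^(e−1). Factorise 1495 = 5 · 13 · 23. Then
  φ(1495) = (5 − 1) · (13 − 1) · (23 − 1) = 4 · 12 · 22 = 1056.

Final answer: Z/1495Z has φ(1495) = 1056 units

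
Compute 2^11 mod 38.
34

Use repeated squaring. Binary(11) = 1011. Walk through the bits of the exponent 11 left-to-right: at each bit after the leading one, square the running value, then multiply by 2 if the bit is 1 (always reducing mod 38):
  bit 1 = 1 (leading): start with 2.
  bit 2 = 0: square 2^2 = 4 (mod 38).
  bit 3 = 1: square 4^2 = 16; bit is 1, so multiply 16·2 = 32 (mod 38).
  bit 4 = 1: square 32^2 = 1024 ≡ 36; bit is 1, so multiply 36·2 = 72 ≡ 34 (mod 38).
Final value: 2^11 ≡ 34 (mod 38).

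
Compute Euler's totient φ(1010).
φ is multiplicative, with φ(p^e) = p^e − p^(e−1). Factorise 1010 = 2 · 5 · 101. Then
  φ(1010) = (2 − 1) · (5 − 1) · (101 − 1) = 1 · 4 · 100 = 400.

Final answer: φ(1010) = 400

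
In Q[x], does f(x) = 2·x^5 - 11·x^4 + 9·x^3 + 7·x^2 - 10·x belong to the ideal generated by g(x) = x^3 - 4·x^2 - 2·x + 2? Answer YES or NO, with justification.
In Q[x] the ideal (g) consists of all multiples of g, so f ∈ (g) iff g | f, i.e. iff the remainder of f on division by g is 0. Divide f by g (g is monic, so eliminate the leading term of the running remainder at each step):
  leading term 2·x^5: subtract (2·x^2)·g(x) = 2·x^5 - 8·x^4 - 4·x^3 + 4·x^2, leaving -3·x^4 + 13·x^3 + 3·x^2 - 10·x
  leading term -3·x^4: subtract (-3·x)·g(x) = -3·x^4 + 12·x^3 + 6·x^2 - 6·x, leaving x^3 - 3·x^2 - 4·x
  leading term x^3: subtract (1)·g(x) = x^3 - 4·x^2 - 2·x + 2, leaving x^2 - 2·x - 2
The remainder r(x) = x^2 - 2·x - 2 ≠ 0 (and deg r < deg g), so g ∤ f, i.e. f ∉ (g).

Final answer: NO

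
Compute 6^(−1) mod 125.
Apply the extended Euclidean algorithm to (125, 6), tracking rows (r, s, t) with s·125 + t·6 = r. Each division r_prev = q·r_cur + r_new produces the new row as (previous row) − q·(current row):
  row A: (125, 1, 0)   [1·125 + 0·6 = 125]
  row B: (6, 0, 1)   [0·125 + 1·6 = 6]
  125 = 20·6 + 5   → row C = row A − 20·row B = (5, 1, −20)   [check: 1·125 − 20·6 = 5]
  6 = 1·5 + 1   → row D = row B − 1·row C = (1, −1, 21)   [check: −1·125 + 21·6 = 1]
  5 = 5·1 + 0   → remainder 0, stop. gcd = 1 (last nonzero row D).
The gcd is 1, so 6 is invertible mod 125. The last nonzero row gives −1·125 + 21·6 = 1, so t = 21. So 6^(−1) ≡ 21 (mod 125). Verify: 6 · 21 = 126 ≡ 1 (mod 125). ✓

Final answer: 6^(−1) ≡ 21 (mod 125)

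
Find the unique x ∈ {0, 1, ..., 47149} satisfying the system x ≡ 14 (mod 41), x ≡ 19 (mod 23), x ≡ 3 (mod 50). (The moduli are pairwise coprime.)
x ≡ 9403 (mod 47150); the representative in [0, 47150) is 9403

The moduli 41, 23, 50 are pairwise coprime, so by the CRT there is a unique solution mod 41·23·50 = 47150.
Solve by successive substitution. Start with x ≡ 14 (mod 41).
  Combine with x ≡ 19 (mod 23): write x = 14 + 41·t and require 14 + 41·t ≡ 19 (mod 23), i.e. 41·t ≡ 19 − 14 ≡ 5 (mod 23). Since 41^(−1) ≡ 9 (mod 23) (41 ≡ 18 (mod 23)), t ≡ 9·5 ≡ 22 (mod 23). So x ≡ 14 + 41·22 = 916 (mod 943).
  Combine with x ≡ 3 (mod 50): write x = 916 + 943·t and require 916 + 943·t ≡ 3 (mod 50), i.e. 943·t ≡ 3 − 916 ≡ 37 (mod 50). Since 943^(−1) ≡ 7 (mod 50) (943 ≡ 43 (mod 50)), t ≡ 7·37 ≡ 9 (mod 50). So x ≡ 916 + 943·9 = 9403 (mod 47150).
Unique solution in [0, 47150): x = 9403.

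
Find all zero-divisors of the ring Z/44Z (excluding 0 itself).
nonzero zero-divisors of Z/44Z = {2, 4, 6, 8, 10, 11, 12, 14, 16, 18, 20, 22, 24, 26, 28, 30, 32, 33, 34, 36, 38, 40, 42}

An element a ∈ Z/44Z (with a ≠ 0) is a zero-divisor iff gcd(a, 44) > 1 (because a is a unit precisely when gcd(a, n) = 1, and in Z/nZ every nonzero, non-unit element is a zero-divisor). Scan a = 1, ..., 43 and keep those with gcd(a, 44) > 1:
  gcd(2, 44) = 2, gcd(4, 44) = 4, gcd(6, 44) = 2, gcd(8, 44) = 4, gcd(10, 44) = 2, gcd(11, 44) = 11, gcd(12, 44) = 4, gcd(14, 44) = 2, gcd(16, 44) = 4, gcd(18, 44) = 2, gcd(20, 44) = 4, gcd(22, 44) = 22, gcd(24, 44) = 4, gcd(26, 44) = 2, gcd(28, 44) = 4, gcd(30, 44) = 2, gcd(32, 44) = 4, gcd(33, 44) = 11, gcd(34, 44) = 2, gcd(36, 44) = 4, gcd(38, 44) = 2, gcd(40, 44) = 4, gcd(42, 44) = 2.
All other a ∈ {1, ..., 43} have gcd(a, 44) = 1 and are units. So the nonzero zero-divisors are exactly the 23 values of a appearing in this scan.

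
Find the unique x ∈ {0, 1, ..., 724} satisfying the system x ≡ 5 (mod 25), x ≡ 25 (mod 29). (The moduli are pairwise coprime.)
x ≡ 605 (mod 725); the representative in [0, 725) is 605

The moduli 25, 29 are pairwise coprime, so by the CRT there is a unique solution mod 25·29 = 725.
Solve by successive substitution. Start with x ≡ 5 (mod 25).
  Combine with x ≡ 25 (mod 29): write x = 5 + 25·t and require 5 + 25·t ≡ 25 (mod 29), i.e. 25·t ≡ 25 − 5 ≡ 20 (mod 29). Since 25^(−1) ≡ 7 (mod 29), t ≡ 7·20 ≡ 24 (mod 29). So x ≡ 5 + 25·24 = 605 (mod 725).
Unique solution in [0, 725): x = 605.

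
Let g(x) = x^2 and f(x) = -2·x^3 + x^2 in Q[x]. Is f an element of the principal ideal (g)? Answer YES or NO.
In Q[x] the ideal (g) consists of all multiples of g, so f ∈ (g) iff g | f, i.e. iff the remainder of f on division by g is 0. Divide f by g (g is monic, so eliminate the leading term of the running remainder at each step):
  leading term -2·x^3: subtract (-2·x)·g(x) = -2·x^3, leaving x^2
  leading term x^2: subtract (1)·g(x) = x^2, leaving 0
The remainder is 0, so f(x) = g(x) · h(x) with h(x) = 1 - 2·x. Hence g | f, i.e. f ∈ (g).

Final answer: YES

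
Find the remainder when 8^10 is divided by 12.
Use repeated squaring. Binary(10) = 1010. Walk through the bits of the exponent 10 left-to-right: at each bit after the leading one, square the running value, then multiply by 8 if the bit is 1 (always reducing mod 12):
  bit 1 = 1 (leading): start with 8.
  bit 2 = 0: square 8^2 = 64 ≡ 4 (mod 12).
  bit 3 = 1: square 4^2 = 16 ≡ 4; bit is 1, so multiply 4·8 = 32 ≡ 8 (mod 12).
  bit 4 = 0: square 8^2 = 64 ≡ 4 (mod 12).
Final value: 8^10 ≡ 4 (mod 12).

Final answer: 4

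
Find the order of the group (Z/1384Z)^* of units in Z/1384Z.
|(Z/1384Z)^*| = 688

(Z/1384Z)^* consists of the classes a with gcd(a, 1384) = 1, so its order is φ(1384). φ is multiplicative, with φ(p^e) = p^e − p^(e−1). Factorise 1384 = 2^3 · 173. Then
  φ(1384) = (2^3 − 2^2) · (173 − 1) = 4 · 172 = 688.
Thus |(Z/1384Z)^*| = 688.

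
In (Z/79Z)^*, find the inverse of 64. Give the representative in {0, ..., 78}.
Apply the extended Euclidean algorithm to (79, 64), tracking rows (r, s, t) with s·79 + t·64 = r. Each division r_prev = q·r_cur + r_new produces the new row as (previous row) − q·(current row):
  row A: (79, 1, 0)   [1·79 + 0·64 = 79]
  row B: (64, 0, 1)   [0·79 + 1·64 = 64]
  79 = 1·64 + 15   → row C = row A − 1·row B = (15, 1, −1)   [check: 1·79 − 1·64 = 15]
  64 = 4·15 + 4   → row D = row B − 4·row C = (4, −4, 5)   [check: −4·79 + 5·64 = 4]
  15 = 3·4 + 3   → row E = row C − 3·row D = (3, 13, −16)   [check: 13·79 − 16·64 = 3]
  4 = 1·3 + 1   → row F = row D − 1·row E = (1, −17, 21)   [check: −17·79 + 21·64 = 1]
  3 = 3·1 + 0   → remainder 0, stop. gcd = 1 (last nonzero row F).
The gcd is 1, so 64 is invertible mod 79. The last nonzero row gives −17·79 + 21·64 = 1, so t = 21. So 64^(−1) ≡ 21 (mod 79). Verify: 64 · 21 = 1344 ≡ 1 (mod 79). ✓

Final answer: 64^(−1) ≡ 21 (mod 79)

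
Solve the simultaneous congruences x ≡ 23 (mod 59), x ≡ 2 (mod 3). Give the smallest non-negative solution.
x ≡ 23 (mod 177); the representative in [0, 177) is 23

The moduli 59, 3 are pairwise coprime, so by the CRT there is a unique solution mod 59·3 = 177.
Solve by successive substitution. Start with x ≡ 23 (mod 59).
  Combine with x ≡ 2 (mod 3): write x = 23 + 59·t and require 23 + 59·t ≡ 2 (mod 3), i.e. 59·t ≡ 2 − 23 ≡ 0 (mod 3). Since 59^(−1) ≡ 2 (mod 3) (59 ≡ 2 (mod 3)), t ≡ 2·0 ≡ 0 (mod 3). So x ≡ 23 + 59·0 = 23 (mod 177).
Unique solution in [0, 177): x = 23.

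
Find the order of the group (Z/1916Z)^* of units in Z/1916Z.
|(Z/1916Z)^*| = 956

(Z/1916Z)^* consists of the classes a with gcd(a, 1916) = 1, so its order is φ(1916). φ is multiplicative, with φ(p^e) = p^e − p^(e−1). Factorise 1916 = 2^2 · 479. Then
  φ(1916) = (2^2 − 2^1) · (479 − 1) = 2 · 478 = 956.
Thus |(Z/1916Z)^*| = 956.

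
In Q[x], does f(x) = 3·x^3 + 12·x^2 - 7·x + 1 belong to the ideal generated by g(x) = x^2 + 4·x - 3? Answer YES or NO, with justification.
In Q[x] the ideal (g) consists of all multiples of g, so f ∈ (g) iff g | f, i.e. iff the remainder of f on division by g is 0. Divide f by g (g is monic, so eliminate the leading term of the running remainder at each step):
  leading term 3·x^3: subtract (3·x)·g(x) = 3·x^3 + 12·x^2 - 9·x, leaving 2·x + 1
The remainder r(x) = 2·x + 1 ≠ 0 (and deg r < deg g), so g ∤ f, i.e. f ∉ (g).

Final answer: NO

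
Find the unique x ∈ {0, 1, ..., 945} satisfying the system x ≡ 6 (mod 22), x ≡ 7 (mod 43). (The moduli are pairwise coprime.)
The moduli 22, 43 are pairwise coprime, so by the CRT there is a unique solution mod 22·43 = 946.
Solve by successive substitution. Start with x ≡ 6 (mod 22).
  Combine with x ≡ 7 (mod 43): write x = 6 + 22·t and require 6 + 22·t ≡ 7 (mod 43), i.e. 22·t ≡ 7 − 6 ≡ 1 (mod 43). Since 22^(−1) ≡ 2 (mod 43), t ≡ 2·1 ≡ 2 (mod 43). So x ≡ 6 + 22·2 = 50 (mod 946).
Unique solution in [0, 946): x = 50.

Final answer: x ≡ 50 (mod 946); the representative in [0, 946) is 50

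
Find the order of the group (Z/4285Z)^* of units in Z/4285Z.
|(Z/4285Z)^*| = 3424

(Z/4285Z)^* consists of the classes a with gcd(a, 4285) = 1, so its order is φ(4285). φ is multiplicative, with φ(p^e) = p^e − p^(e−1). Factorise 4285 = 5 · 857. Then
  φ(4285) = (5 − 1) · (857 − 1) = 4 · 856 = 3424.
Thus |(Z/4285Z)^*| = 3424.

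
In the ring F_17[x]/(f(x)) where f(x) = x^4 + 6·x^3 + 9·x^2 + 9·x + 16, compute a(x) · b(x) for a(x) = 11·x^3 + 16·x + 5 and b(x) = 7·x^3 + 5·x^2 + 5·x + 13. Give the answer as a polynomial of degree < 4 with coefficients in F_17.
Multiply as integer polynomials: a · b = 77·x^6 + 55·x^5 + 167·x^4 + 258·x^3 + 105·x^2 + 233·x + 65. Reducing coefficients mod 17: a · b ≡ 9·x^6 + 4·x^5 + 14·x^4 + 3·x^3 + 3·x^2 + 12·x + 14. Now divide by f(x) = x^4 + 6·x^3 + 9·x^2 + 9·x + 16 in F_17[x], eliminating the leading term at each step:
  leading term 9·x^6: subtract (9·x^2)·f(x) = 9·x^6 + 3·x^5 + 13·x^4 + 13·x^3 + 8·x^2, leaving x^5 + x^4 + 7·x^3 + 12·x^2 + 12·x + 14 (coefficients mod 17)
  leading term x^5: subtract (x)·f(x) = x^5 + 6·x^4 + 9·x^3 + 9·x^2 + 16·x, leaving 12·x^4 + 15·x^3 + 3·x^2 + 13·x + 14 (coefficients mod 17)
  leading term 12·x^4: subtract (12)·f(x) = 12·x^4 + 4·x^3 + 6·x^2 + 6·x + 5, leaving 11·x^3 + 14·x^2 + 7·x + 9 (coefficients mod 17)
The degree is now < 4, so this is the remainder. Hence a · b ≡ 11·x^3 + 14·x^2 + 7·x + 9 in F_17[x]/(f).

Final answer: a · b ≡ 11·x^3 + 14·x^2 + 7·x + 9 (mod f(x))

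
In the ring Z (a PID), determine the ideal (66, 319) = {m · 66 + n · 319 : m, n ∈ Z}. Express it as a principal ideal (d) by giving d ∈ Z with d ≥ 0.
(66, 319) = (11); d = 11

In the PID Z, (a, b) is generated by gcd(a, b). Compute gcd(319, 66) with the extended Euclidean algorithm, tracking rows (r, s, t) with s·319 + t·66 = r:
  row A: (319, 1, 0)   [1·319 + 0·66 = 319]
  row B: (66, 0, 1)   [0·319 + 1·66 = 66]
  319 = 4·66 + 55   → row C = row A − 4·row B = (55, 1, −4)   [check: 1·319 − 4·66 = 55]
  66 = 1·55 + 11   → row D = row B − 1·row C = (11, −1, 5)   [check: −1·319 + 5·66 = 11]
  55 = 5·11 + 0   → remainder 0, stop. gcd = 11 (last nonzero row D).
So gcd(66, 319) = 11, with Bézout identity −1·319 + 5·66 = 11. Containment (⊇): the Bézout identity exhibits 11 as an element of (66, 319), giving (11) ⊆ (66, 319). Containment (⊆): since 11 | 66 and 11 | 319 (66 = 11·6, 319 = 11·29), every Z-linear combination of 66 and 319 is divisible by 11, so (66, 319) ⊆ (11). Therefore (66, 319) = (11), d = 11.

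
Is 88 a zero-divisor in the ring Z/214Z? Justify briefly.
gcd(88, 214) = 2 > 1, so 88 is not a unit in Z/214Z. In Z/nZ every nonzero non-unit is a zero-divisor: explicitly, take b = 214/gcd = 107 ≠ 0 (mod 214); then 88·107 = 9416 = 44·214, i.e. 88·107 ≡ 0 (mod 214). So 88 is a zero-divisor.

Final answer: YES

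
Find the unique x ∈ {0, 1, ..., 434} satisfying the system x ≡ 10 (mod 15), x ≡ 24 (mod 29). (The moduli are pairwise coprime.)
The moduli 15, 29 are pairwise coprime, so by the CRT there is a unique solution mod 15·29 = 435.
Solve by successive substitution. Start with x ≡ 10 (mod 15).
  Combine with x ≡ 24 (mod 29): write x = 10 + 15·t and require 10 + 15·t ≡ 24 (mod 29), i.e. 15·t ≡ 24 − 10 ≡ 14 (mod 29). Since 15^(−1) ≡ 2 (mod 29), t ≡ 2·14 ≡ 28 (mod 29). So x ≡ 10 + 15·28 = 430 (mod 435).
Unique solution in [0, 435): x = 430.

Final answer: x ≡ 430 (mod 435); the representative in [0, 435) is 430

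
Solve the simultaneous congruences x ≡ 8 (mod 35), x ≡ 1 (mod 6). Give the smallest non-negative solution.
x ≡ 43 (mod 210); the representative in [0, 210) is 43

The moduli 35, 6 are pairwise coprime, so by the CRT there is a unique solution mod 35·6 = 210.
Solve by successive substitution. Start with x ≡ 8 (mod 35).
  Combine with x ≡ 1 (mod 6): write x = 8 + 35·t and require 8 + 35·t ≡ 1 (mod 6), i.e. 35·t ≡ 1 − 8 ≡ 5 (mod 6). Since 35^(−1) ≡ 5 (mod 6) (35 ≡ 5 (mod 6)), t ≡ 5·5 ≡ 1 (mod 6). So x ≡ 8 + 35·1 = 43 (mod 210).
Unique solution in [0, 210): x = 43.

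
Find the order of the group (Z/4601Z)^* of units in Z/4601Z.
(Z/4601Z)^* consists of the classes a with gcd(a, 4601) = 1, so its order is φ(4601). φ is multiplicative, with φ(p^e) = p^e − p^(e−1). Factorise 4601 = 43 · 107. Then
  φ(4601) = (43 − 1) · (107 − 1) = 42 · 106 = 4452.
Thus |(Z/4601Z)^*| = 4452.

Final answer: |(Z/4601Z)^*| = 4452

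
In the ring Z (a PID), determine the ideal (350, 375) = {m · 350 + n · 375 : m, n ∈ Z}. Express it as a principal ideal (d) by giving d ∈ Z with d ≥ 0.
(350, 375) = (25); d = 25

In the PID Z, (a, b) is generated by gcd(a, b). Compute gcd(375, 350) with the extended Euclidean algorithm, tracking rows (r, s, t) with s·375 + t·350 = r:
  row A: (375, 1, 0)   [1·375 + 0·350 = 375]
  row B: (350, 0, 1)   [0·375 + 1·350 = 350]
  375 = 1·350 + 25   → row C = row A − 1·row B = (25, 1, −1)   [check: 1·375 − 1·350 = 25]
  350 = 14·25 + 0   → remainder 0, stop. gcd = 25 (last nonzero row C).
So gcd(350, 375) = 25, with Bézout identity 1·375 − 1·350 = 25. Containment (⊇): the Bézout identity exhibits 25 as an element of (350, 375), giving (25) ⊆ (350, 375). Containment (⊆): since 25 | 350 and 25 | 375 (350 = 25·14, 375 = 25·15), every Z-linear combination of 350 and 375 is divisible by 25, so (350, 375) ⊆ (25). Therefore (350, 375) = (25), d = 25.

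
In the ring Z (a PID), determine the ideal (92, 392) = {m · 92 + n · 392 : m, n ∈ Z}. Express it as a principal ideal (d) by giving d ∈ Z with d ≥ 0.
(92, 392) = (4); d = 4

In the PID Z, (a, b) is generated by gcd(a, b). Compute gcd(392, 92) with the extended Euclidean algorithm, tracking rows (r, s, t) with s·392 + t·92 = r:
  row A: (392, 1, 0)   [1·392 + 0·92 = 392]
  row B: (92, 0, 1)   [0·392 + 1·92 = 92]
  392 = 4·92 + 24   → row C = row A − 4·row B = (24, 1, −4)   [check: 1·392 − 4·92 = 24]
  92 = 3·24 + 20   → row D = row B − 3·row C = (20, −3, 13)   [check: −3·392 + 13·92 = 20]
  24 = 1·20 + 4   → row E = row C − 1·row D = (4, 4, −17)   [check: 4·392 − 17·92 = 4]
  20 = 5·4 + 0   → remainder 0, stop. gcd = 4 (last nonzero row E).
So gcd(92, 392) = 4, with Bézout identity 4·392 − 17·92 = 4. Containment (⊇): the Bézout identity exhibits 4 as an element of (92, 392), giving (4) ⊆ (92, 392). Containment (⊆): since 4 | 92 and 4 | 392 (92 = 4·23, 392 = 4·98), every Z-linear combination of 92 and 392 is divisible by 4, so (92, 392) ⊆ (4). Therefore (92, 392) = (4), d = 4.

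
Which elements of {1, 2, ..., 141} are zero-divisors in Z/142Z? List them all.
nonzero zero-divisors of Z/142Z = {2, 4, 6, 8, 10, 12, 14, 16, 18, 20, 22, 24, 26, 28, 30, 32, 34, 36, 38, 40, 42, 44, 46, 48, 50, 52, 54, 56, 58, 60, 62, 64, 66, 68, 70, 71, 72, 74, 76, 78, 80, 82, 84, 86, 88, 90, 92, 94, 96, 98, 100, 102, 104, 106, 108, 110, 112, 114, 116, 118, 120, 122, 124, 126, 128, 130, 132, 134, 136, 138, 140}

An element a ∈ Z/142Z (with a ≠ 0) is a zero-divisor iff gcd(a, 142) > 1 (because a is a unit precisely when gcd(a, n) = 1, and in Z/nZ every nonzero, non-unit element is a zero-divisor). Scan a = 1, ..., 141 and keep those with gcd(a, 142) > 1:
  gcd(2, 142) = 2, gcd(4, 142) = 2, gcd(6, 142) = 2, gcd(8, 142) = 2, gcd(10, 142) = 2, gcd(12, 142) = 2, gcd(14, 142) = 2, gcd(16, 142) = 2, gcd(18, 142) = 2, gcd(20, 142) = 2, gcd(22, 142) = 2, gcd(24, 142) = 2, gcd(26, 142) = 2, gcd(28, 142) = 2, gcd(30, 142) = 2, gcd(32, 142) = 2, gcd(34, 142) = 2, gcd(36, 142) = 2, gcd(38, 142) = 2, gcd(40, 142) = 2, gcd(42, 142) = 2, gcd(44, 142) = 2, gcd(46, 142) = 2, gcd(48, 142) = 2, gcd(50, 142) = 2, gcd(52, 142) = 2, gcd(54, 142) = 2, gcd(56, 142) = 2, gcd(58, 142) = 2, gcd(60, 142) = 2, gcd(62, 142) = 2, gcd(64, 142) = 2, gcd(66, 142) = 2, gcd(68, 142) = 2, gcd(70, 142) = 2, gcd(71, 142) = 71, gcd(72, 142) = 2, gcd(74, 142) = 2, gcd(76, 142) = 2, gcd(78, 142) = 2, gcd(80, 142) = 2, gcd(82, 142) = 2, gcd(84, 142) = 2, gcd(86, 142) = 2, gcd(88, 142) = 2, gcd(90, 142) = 2, gcd(92, 142) = 2, gcd(94, 142) = 2, gcd(96, 142) = 2, gcd(98, 142) = 2, gcd(100, 142) = 2, gcd(102, 142) = 2, gcd(104, 142) = 2, gcd(106, 142) = 2, gcd(108, 142) = 2, gcd(110, 142) = 2, gcd(112, 142) = 2, gcd(114, 142) = 2, gcd(116, 142) = 2, gcd(118, 142) = 2, gcd(120, 142) = 2, gcd(122, 142) = 2, gcd(124, 142) = 2, gcd(126, 142) = 2, gcd(128, 142) = 2, gcd(130, 142) = 2, gcd(132, 142) = 2, gcd(134, 142) = 2, gcd(136, 142) = 2, gcd(138, 142) = 2, gcd(140, 142) = 2.
All other a ∈ {1, ..., 141} have gcd(a, 142) = 1 and are units. So the nonzero zero-divisors are exactly the 71 values of a appearing in this scan.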